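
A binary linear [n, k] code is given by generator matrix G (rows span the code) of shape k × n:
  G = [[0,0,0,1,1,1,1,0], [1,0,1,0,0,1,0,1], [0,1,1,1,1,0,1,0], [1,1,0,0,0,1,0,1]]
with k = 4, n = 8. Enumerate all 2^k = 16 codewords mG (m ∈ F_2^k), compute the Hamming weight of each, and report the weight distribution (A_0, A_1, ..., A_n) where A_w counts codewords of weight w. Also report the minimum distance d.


Weight distribution: A_0 = 1, A_1 = 1, A_2 = 1, A_3 = 4, A_4 = 3, A_5 = 1, A_6 = 3, A_7 = 2. Minimum distance d = 1.

Enumerate all 2^4 = 16 messages m ∈ F_2^4.
For each, compute codeword c = mG in F_2^8, then tally its weight.
  m = 0000 → c = 00000000, weight = 0.
  m = 1000 → c = 00011110, weight = 4.
  m = 0100 → c = 10100101, weight = 4.
  m = 1100 → c = 10111011, weight = 6.
  m = 0010 → c = 01111010, weight = 5.
  m = 1010 → c = 01100100, weight = 3.
  m = 0110 → c = 11011111, weight = 7.
  m = 1110 → c = 11000001, weight = 3.
  m = 0001 → c = 11000101, weight = 4.
  m = 1001 → c = 11011011, weight = 6.
  m = 0101 → c = 01100000, weight = 2.
  m = 1101 → c = 01111110, weight = 6.
  m = 0011 → c = 10111111, weight = 7.
  m = 1011 → c = 10100001, weight = 3.
  m = 0111 → c = 00011010, weight = 3.
  m = 1111 → c = 00000100, weight = 1.
Tally weights:
  weight 0: 1 codewords.
  weight 1: 1 codewords.
  weight 2: 1 codewords.
  weight 3: 4 codewords.
  weight 4: 3 codewords.
  weight 5: 1 codewords.
  weight 6: 3 codewords.
  weight 7: 2 codewords.
Minimum distance d = smallest w > 0 with A_w > 0 = 1.
Sanity: Σ A_w = 16 = 2^4 = 16 ✓.


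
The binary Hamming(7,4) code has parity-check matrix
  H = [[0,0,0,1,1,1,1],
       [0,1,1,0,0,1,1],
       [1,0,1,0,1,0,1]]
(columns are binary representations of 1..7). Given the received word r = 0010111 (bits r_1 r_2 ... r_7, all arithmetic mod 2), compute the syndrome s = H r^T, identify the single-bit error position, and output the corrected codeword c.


s = (1, 1, 1)^T, error position = 7, corrected codeword c = 0010110

Compute s = H r^T mod 2 one row at a time:
  s_1 = 0 + 1 + 1 + 1 = 3 ≡ 1 (mod 2).
  s_2 = 0 + 1 + 1 + 1 = 3 ≡ 1 (mod 2).
  s_3 = 0 + 1 + 1 + 1 = 3 ≡ 1 (mod 2).
s = (1, 1, 1)^T — this equals column 7 of H (binary 111), so error is at position 7.
Correct: flip bit 7 of r = 0010111 to get c = 0010110.


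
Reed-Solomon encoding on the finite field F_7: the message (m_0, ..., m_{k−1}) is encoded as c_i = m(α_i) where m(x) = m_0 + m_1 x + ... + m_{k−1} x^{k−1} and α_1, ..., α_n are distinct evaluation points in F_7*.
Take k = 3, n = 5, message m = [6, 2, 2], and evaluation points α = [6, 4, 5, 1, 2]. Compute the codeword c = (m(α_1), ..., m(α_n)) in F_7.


c = [6, 4, 3, 3, 4]

Message polynomial: m(x) = 6 + 2·x + 2·x^2 (mod 7).
For each evaluation point α_i, compute m(α_i) mod 7:
  α_1 = 6: Horner steps 2 → 0 → 6, so m(6) = 6.
  α_2 = 4: Horner steps 2 → 3 → 4, so m(4) = 4.
  α_3 = 5: Horner steps 2 → 5 → 3, so m(5) = 3.
  α_4 = 1: Horner steps 2 → 4 → 3, so m(1) = 3.
  α_5 = 2: Horner steps 2 → 6 → 4, so m(2) = 4.
Codeword c = [6, 4, 3, 3, 4] ∈ F_7^5.


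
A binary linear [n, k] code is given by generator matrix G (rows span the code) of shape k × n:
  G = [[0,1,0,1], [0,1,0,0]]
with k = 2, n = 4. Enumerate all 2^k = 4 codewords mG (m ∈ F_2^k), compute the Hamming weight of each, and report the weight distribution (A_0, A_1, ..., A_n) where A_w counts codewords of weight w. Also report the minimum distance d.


Weight distribution: A_0 = 1, A_1 = 2, A_2 = 1. Minimum distance d = 1.

Enumerate all 2^2 = 4 messages m ∈ F_2^2.
For each, compute codeword c = mG in F_2^4, then tally its weight.
  m = 00 → c = 0000, weight = 0.
  m = 10 → c = 0101, weight = 2.
  m = 01 → c = 0100, weight = 1.
  m = 11 → c = 0001, weight = 1.
Tally weights:
  weight 0: 1 codewords.
  weight 1: 2 codewords.
  weight 2: 1 codewords.
Minimum distance d = smallest w > 0 with A_w > 0 = 1.
Sanity: Σ A_w = 4 = 2^2 = 4 ✓.


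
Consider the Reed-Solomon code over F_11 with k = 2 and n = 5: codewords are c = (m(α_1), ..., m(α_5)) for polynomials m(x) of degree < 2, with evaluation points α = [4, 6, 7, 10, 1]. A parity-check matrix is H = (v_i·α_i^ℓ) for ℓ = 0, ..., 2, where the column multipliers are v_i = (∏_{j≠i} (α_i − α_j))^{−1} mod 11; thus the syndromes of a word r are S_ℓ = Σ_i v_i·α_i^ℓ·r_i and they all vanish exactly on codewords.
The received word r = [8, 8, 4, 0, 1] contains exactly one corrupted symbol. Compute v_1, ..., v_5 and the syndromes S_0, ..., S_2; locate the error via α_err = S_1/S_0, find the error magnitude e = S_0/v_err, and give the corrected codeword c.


S = (3, 7, 9), error at position 2, error magnitude e = 10, c = [8, 9, 4, 0, 1].

Step 1: column multipliers v_i = (∏_{j≠i}(α_i − α_j))^{−1} mod 11.
  i = 1 (α = 4): (4−6)(4−7)(4−10)(4−1) = (−2)·(−3)·(−6)·3 = −108 ≡ 2, so v_1 = 2^{−1} = 6 (mod 11).
  i = 2 (α = 6): (6−4)(6−7)(6−10)(6−1) = 2·(−1)·(−4)·5 = 40 ≡ 7, so v_2 = 7^{−1} = 8 (mod 11).
  i = 3 (α = 7): (7−4)(7−6)(7−10)(7−1) = 3·1·(−3)·6 = −54 ≡ 1, so v_3 = 1^{−1} = 1 (mod 11).
  i = 4 (α = 10): (10−4)(10−6)(10−7)(10−1) = 6·4·3·9 = 648 ≡ 10, so v_4 = 10^{−1} = 10 (mod 11).
  i = 5 (α = 1): (1−4)(1−6)(1−7)(1−10) = (−3)·(−5)·(−6)·(−9) = 810 ≡ 7, so v_5 = 7^{−1} = 8 (mod 11).
  v = [6, 8, 1, 10, 8].
Step 2: syndromes of r = [8, 8, 4, 0, 1] (all sums mod 11).
  S_0 = Σ v_i r_i = 6·8 + 8·8 + 1·4 + 10·0 + 8·1 = 124 ≡ 3.
  S_1 = Σ v_i α_i r_i = 6·4·8 + 8·6·8 + 1·7·4 + 10·10·0 + 8·1·1 = 612 ≡ 7.
  α_i^2 mod 11 = [5, 3, 5, 1, 1].
  S_2 = Σ v_i α_i^2 r_i = 6·5·8 + 8·3·8 + 1·5·4 + 10·1·0 + 8·1·1 = 460 ≡ 9.
  S = (3, 7, 9) ≠ 0, so r is not a codeword (an error is present).
Step 3: locate the error. For a single error e at position i, S_ℓ = v_i·e·α_i^ℓ, so α_err = S_1/S_0.
  S_0^{−1} = 3^{−1} = 4 (mod 11), so α_err = 7·4 = 28 ≡ 6 = α_2. Error position i = 2.
  Consistency check: S_2/S_1 = 9·8 = 72 ≡ 6 = α_err ✓ (single-error assumption holds).
Step 4: error magnitude e = S_0/v_2 = S_0·∏_{j≠2}(α_2 − α_j) = 3·7 = 21 ≡ 10 (mod 11).
Step 5: correct position 2: c_2 = r_2 − e = 8 − 10 ≡ 9 (mod 11). Hence c = [8, 9, 4, 0, 1].
  Check: interpolating c through the α_i gives m(x) = 6 + 6·x (degree < 2) with m(α_i) = c_i for every i, so c is indeed a codeword.


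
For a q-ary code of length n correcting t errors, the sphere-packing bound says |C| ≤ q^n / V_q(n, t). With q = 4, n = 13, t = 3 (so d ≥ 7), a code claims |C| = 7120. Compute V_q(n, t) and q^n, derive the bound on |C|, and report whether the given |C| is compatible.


V_q(n, t) = 8464, q^n = 67108864, Hamming bound = 7928, |C| = 7120 ≤ bound (satisfied).

Step 1: Compute V_q(n, t) = Σ_{j=0}^3 C(n, j) (q−1)^j.
  j = 0: C(13,0)·(3)^0 = 1·1 = 1.
  j = 1: C(13,1)·(3)^1 = 13·3 = 39.
  j = 2: C(13,2)·(3)^2 = 78·9 = 702.
  j = 3: C(13,3)·(3)^3 = 286·27 = 7722.
  V_q(n, t) = 1 + 39 + 702 + 7722 = 8464.
Step 2: q^n = 4^13 = 67108864.
Step 3: Hamming bound ⌊q^n / V_q(n,t)⌋ = ⌊67108864/8464⌋ = 7928.
Step 4: Compare |C| = 7120 to 7928: satisfied.
The claimed |C| lies below the Hamming bound.


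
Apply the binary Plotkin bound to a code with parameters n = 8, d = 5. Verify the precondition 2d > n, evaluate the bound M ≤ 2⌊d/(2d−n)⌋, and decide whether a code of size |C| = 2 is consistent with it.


Plotkin bound M ≤ 4; given |C| = 2 ≤ bound (satisfied).

Check applicability: 2d = 10, n = 8.
2d − n = 2 > 0, so Plotkin applies.
Compute d/(2d−n) = 5/2 ≈ 2.5000.
⌊d/(2d−n)⌋ = 2.
Plotkin bound: M ≤ 2·2 = 4.
Given |C| = 2, check: satisfied.
This |C| is below the Plotkin bound.


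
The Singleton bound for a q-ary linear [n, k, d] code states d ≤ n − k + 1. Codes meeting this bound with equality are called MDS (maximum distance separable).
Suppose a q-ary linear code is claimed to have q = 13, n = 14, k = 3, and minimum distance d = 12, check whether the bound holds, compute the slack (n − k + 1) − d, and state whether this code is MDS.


Singleton RHS = n − k + 1 = 12, slack = 0, bound satisfied, MDS.

Singleton bound: d ≤ n − k + 1.
Here n = 14, k = 3, so n − k + 1 = 12.
Given d = 12, check d ≤ 12: YES.
Slack = (n − k + 1) − d = 0.
The code is MDS (slack = 0).
Description: the claimed parameters are [14, 3, 12]_13; such a code would be MDS (meets Singleton bound).


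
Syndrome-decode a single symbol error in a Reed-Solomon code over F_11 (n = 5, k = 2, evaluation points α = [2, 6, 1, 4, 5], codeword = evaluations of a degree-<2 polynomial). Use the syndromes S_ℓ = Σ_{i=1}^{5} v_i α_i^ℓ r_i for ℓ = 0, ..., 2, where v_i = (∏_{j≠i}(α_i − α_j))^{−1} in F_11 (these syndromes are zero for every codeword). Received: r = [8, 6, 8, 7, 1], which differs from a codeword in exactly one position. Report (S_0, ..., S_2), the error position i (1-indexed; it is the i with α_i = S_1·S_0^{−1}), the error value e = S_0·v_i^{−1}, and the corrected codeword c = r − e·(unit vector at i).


S = (1, 1, 1), error at position 3, error magnitude e = 5, c = [8, 6, 3, 7, 1].

Step 1: column multipliers v_i = (∏_{j≠i}(α_i − α_j))^{−1} mod 11.
  i = 1 (α = 2): (2−6)(2−1)(2−4)(2−5) = (−4)·1·(−2)·(−3) = −24 ≡ 9, so v_1 = 9^{−1} = 5 (mod 11).
  i = 2 (α = 6): (6−2)(6−1)(6−4)(6−5) = 4·5·2·1 = 40 ≡ 7, so v_2 = 7^{−1} = 8 (mod 11).
  i = 3 (α = 1): (1−2)(1−6)(1−4)(1−5) = (−1)·(−5)·(−3)·(−4) = 60 ≡ 5, so v_3 = 5^{−1} = 9 (mod 11).
  i = 4 (α = 4): (4−2)(4−6)(4−1)(4−5) = 2·(−2)·3·(−1) = 12 ≡ 1, so v_4 = 1^{−1} = 1 (mod 11).
  i = 5 (α = 5): (5−2)(5−6)(5−1)(5−4) = 3·(−1)·4·1 = −12 ≡ 10, so v_5 = 10^{−1} = 10 (mod 11).
  v = [5, 8, 9, 1, 10].
Step 2: syndromes of r = [8, 6, 8, 7, 1] (all sums mod 11).
  S_0 = Σ v_i r_i = 5·8 + 8·6 + 9·8 + 1·7 + 10·1 = 177 ≡ 1.
  S_1 = Σ v_i α_i r_i = 5·2·8 + 8·6·6 + 9·1·8 + 1·4·7 + 10·5·1 = 518 ≡ 1.
  α_i^2 mod 11 = [4, 3, 1, 5, 3].
  S_2 = Σ v_i α_i^2 r_i = 5·4·8 + 8·3·6 + 9·1·8 + 1·5·7 + 10·3·1 = 441 ≡ 1.
  S = (1, 1, 1) ≠ 0, so r is not a codeword (an error is present).
Step 3: locate the error. For a single error e at position i, S_ℓ = v_i·e·α_i^ℓ, so α_err = S_1/S_0.
  S_0^{−1} = 1^{−1} = 1 (mod 11), so α_err = 1·1 = 1 ≡ 1 = α_3. Error position i = 3.
  Consistency check: S_2/S_1 = 1·1 = 1 ≡ 1 = α_err ✓ (single-error assumption holds).
Step 4: error magnitude e = S_0/v_3 = S_0·∏_{j≠3}(α_3 − α_j) = 1·5 = 5 ≡ 5 (mod 11).
Step 5: correct position 3: c_3 = r_3 − e = 8 − 5 ≡ 3 (mod 11). Hence c = [8, 6, 3, 7, 1].
  Check: interpolating c through the α_i gives m(x) = 9 + 5·x (degree < 2) with m(α_i) = c_i for every i, so c is indeed a codeword.


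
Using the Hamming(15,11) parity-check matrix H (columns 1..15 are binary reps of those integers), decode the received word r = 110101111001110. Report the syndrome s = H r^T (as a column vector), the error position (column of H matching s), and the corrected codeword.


s = (1, 0, 0, 0)^T, error position = 8, corrected codeword c = 110101101001110

Compute s = H r^T mod 2 one row at a time:
  s_1 = 1 + 1 + 0 + 0 + 1 + 1 + 1 + 0 = 5 ≡ 1 (mod 2).
  s_2 = 1 + 0 + 1 + 1 + 1 + 1 + 1 + 0 = 6 ≡ 0 (mod 2).
  s_3 = 1 + 0 + 1 + 1 + 0 + 0 + 1 + 0 = 4 ≡ 0 (mod 2).
  s_4 = 1 + 0 + 0 + 1 + 1 + 0 + 1 + 0 = 4 ≡ 0 (mod 2).
s = (1, 0, 0, 0)^T — this equals column 8 of H (binary 1000), so error is at position 8.
Correct: flip bit 8 of r = 110101111001110 to get c = 110101101001110.


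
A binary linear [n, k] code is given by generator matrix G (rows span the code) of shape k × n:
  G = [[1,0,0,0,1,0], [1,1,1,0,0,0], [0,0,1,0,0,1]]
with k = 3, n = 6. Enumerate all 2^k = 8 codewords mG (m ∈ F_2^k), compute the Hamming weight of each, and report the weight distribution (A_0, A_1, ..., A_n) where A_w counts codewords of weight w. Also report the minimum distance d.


Weight distribution: A_0 = 1, A_2 = 2, A_3 = 4, A_4 = 1. Minimum distance d = 2.

Enumerate all 2^3 = 8 messages m ∈ F_2^3.
For each, compute codeword c = mG in F_2^6, then tally its weight.
  m = 000 → c = 000000, weight = 0.
  m = 100 → c = 100010, weight = 2.
  m = 010 → c = 111000, weight = 3.
  m = 110 → c = 011010, weight = 3.
  m = 001 → c = 001001, weight = 2.
  m = 101 → c = 101011, weight = 4.
  m = 011 → c = 110001, weight = 3.
  m = 111 → c = 010011, weight = 3.
Tally weights:
  weight 0: 1 codewords.
  weight 2: 2 codewords.
  weight 3: 4 codewords.
  weight 4: 1 codewords.
Minimum distance d = smallest w > 0 with A_w > 0 = 2.
Sanity: Σ A_w = 8 = 2^3 = 8 ✓.


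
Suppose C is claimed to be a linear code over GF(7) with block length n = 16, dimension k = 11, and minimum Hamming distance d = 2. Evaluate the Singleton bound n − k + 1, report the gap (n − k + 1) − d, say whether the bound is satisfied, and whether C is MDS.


Singleton RHS = n − k + 1 = 6, slack = 4, bound satisfied, not MDS.

Singleton bound: d ≤ n − k + 1.
Here n = 16, k = 11, so n − k + 1 = 6.
Given d = 2, check d ≤ 6: YES.
Slack = (n − k + 1) − d = 4.
The code is NOT MDS (slack = 4 > 0).
Description: the claimed parameters are [16, 11, 2]_7; such a code would be non-MDS.


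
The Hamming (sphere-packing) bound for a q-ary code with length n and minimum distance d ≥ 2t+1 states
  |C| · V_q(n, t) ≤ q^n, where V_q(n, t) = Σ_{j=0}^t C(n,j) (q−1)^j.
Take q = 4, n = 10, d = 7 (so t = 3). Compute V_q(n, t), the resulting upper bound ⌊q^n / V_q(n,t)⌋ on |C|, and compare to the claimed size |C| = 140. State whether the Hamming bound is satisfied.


V_q(n, t) = 3676, q^n = 1048576, Hamming bound = 285, |C| = 140 ≤ bound (satisfied).

Step 1: Compute V_q(n, t) = Σ_{j=0}^3 C(n, j) (q−1)^j.
  j = 0: C(10,0)·(3)^0 = 1·1 = 1.
  j = 1: C(10,1)·(3)^1 = 10·3 = 30.
  j = 2: C(10,2)·(3)^2 = 45·9 = 405.
  j = 3: C(10,3)·(3)^3 = 120·27 = 3240.
  V_q(n, t) = 1 + 30 + 405 + 3240 = 3676.
Step 2: q^n = 4^10 = 1048576.
Step 3: Hamming bound ⌊q^n / V_q(n,t)⌋ = ⌊1048576/3676⌋ = 285.
Step 4: Compare |C| = 140 to 285: satisfied.
The claimed |C| lies below the Hamming bound.


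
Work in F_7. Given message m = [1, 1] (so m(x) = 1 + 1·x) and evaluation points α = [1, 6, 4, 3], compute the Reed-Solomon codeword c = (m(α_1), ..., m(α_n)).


c = [2, 0, 5, 4]

Message polynomial: m(x) = 1 + 1·x (mod 7).
For each evaluation point α_i, compute m(α_i) mod 7:
  α_1 = 1: Horner steps 1 → 2, so m(1) = 2.
  α_2 = 6: Horner steps 1 → 0, so m(6) = 0.
  α_3 = 4: Horner steps 1 → 5, so m(4) = 5.
  α_4 = 3: Horner steps 1 → 4, so m(3) = 4.
Codeword c = [2, 0, 5, 4] ∈ F_7^4.


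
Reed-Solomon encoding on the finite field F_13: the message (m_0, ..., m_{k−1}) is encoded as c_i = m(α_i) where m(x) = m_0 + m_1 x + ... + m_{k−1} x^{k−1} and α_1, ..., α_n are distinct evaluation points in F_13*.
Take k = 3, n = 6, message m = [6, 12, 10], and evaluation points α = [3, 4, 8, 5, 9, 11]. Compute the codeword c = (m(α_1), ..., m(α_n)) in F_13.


c = [2, 6, 1, 4, 1, 9]

Message polynomial: m(x) = 6 + 12·x + 10·x^2 (mod 13).
For each evaluation point α_i, compute m(α_i) mod 13:
  α_1 = 3: Horner steps 10 → 3 → 2, so m(3) = 2.
  α_2 = 4: Horner steps 10 → 0 → 6, so m(4) = 6.
  α_3 = 8: Horner steps 10 → 1 → 1, so m(8) = 1.
  α_4 = 5: Horner steps 10 → 10 → 4, so m(5) = 4.
  α_5 = 9: Horner steps 10 → 11 → 1, so m(9) = 1.
  α_6 = 11: Horner steps 10 → 5 → 9, so m(11) = 9.
Codeword c = [2, 6, 1, 4, 1, 9] ∈ F_13^6.


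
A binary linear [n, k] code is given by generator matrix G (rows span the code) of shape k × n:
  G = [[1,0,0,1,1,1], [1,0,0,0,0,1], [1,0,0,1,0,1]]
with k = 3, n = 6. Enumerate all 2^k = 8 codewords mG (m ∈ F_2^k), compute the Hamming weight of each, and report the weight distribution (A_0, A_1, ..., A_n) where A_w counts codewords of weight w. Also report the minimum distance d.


Weight distribution: A_0 = 1, A_1 = 2, A_2 = 2, A_3 = 2, A_4 = 1. Minimum distance d = 1.

Enumerate all 2^3 = 8 messages m ∈ F_2^3.
For each, compute codeword c = mG in F_2^6, then tally its weight.
  m = 000 → c = 000000, weight = 0.
  m = 100 → c = 100111, weight = 4.
  m = 010 → c = 100001, weight = 2.
  m = 110 → c = 000110, weight = 2.
  m = 001 → c = 100101, weight = 3.
  m = 101 → c = 000010, weight = 1.
  m = 011 → c = 000100, weight = 1.
  m = 111 → c = 100011, weight = 3.
Tally weights:
  weight 0: 1 codewords.
  weight 1: 2 codewords.
  weight 2: 2 codewords.
  weight 3: 2 codewords.
  weight 4: 1 codewords.
Minimum distance d = smallest w > 0 with A_w > 0 = 1.
Sanity: Σ A_w = 8 = 2^3 = 8 ✓.


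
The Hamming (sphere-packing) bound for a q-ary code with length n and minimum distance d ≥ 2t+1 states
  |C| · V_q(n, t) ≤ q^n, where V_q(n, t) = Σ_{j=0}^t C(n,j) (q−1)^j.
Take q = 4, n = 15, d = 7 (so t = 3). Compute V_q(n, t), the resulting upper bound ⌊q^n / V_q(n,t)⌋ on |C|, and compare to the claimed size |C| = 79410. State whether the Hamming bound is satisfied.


V_q(n, t) = 13276, q^n = 1073741824, Hamming bound = 80878, |C| = 79410 ≤ bound (satisfied).

Step 1: Compute V_q(n, t) = Σ_{j=0}^3 C(n, j) (q−1)^j.
  j = 0: C(15,0)·(3)^0 = 1·1 = 1.
  j = 1: C(15,1)·(3)^1 = 15·3 = 45.
  j = 2: C(15,2)·(3)^2 = 105·9 = 945.
  j = 3: C(15,3)·(3)^3 = 455·27 = 12285.
  V_q(n, t) = 1 + 45 + 945 + 12285 = 13276.
Step 2: q^n = 4^15 = 1073741824.
Step 3: Hamming bound ⌊q^n / V_q(n,t)⌋ = ⌊1073741824/13276⌋ = 80878.
Step 4: Compare |C| = 79410 to 80878: satisfied.
The claimed |C| lies below the Hamming bound.


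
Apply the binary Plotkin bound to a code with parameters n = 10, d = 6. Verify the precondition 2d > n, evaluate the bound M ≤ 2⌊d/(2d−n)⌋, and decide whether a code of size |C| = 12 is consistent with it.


Plotkin bound M ≤ 6; given |C| = 12 > bound (violated).

Check applicability: 2d = 12, n = 10.
2d − n = 2 > 0, so Plotkin applies.
Compute d/(2d−n) = 6/2 ≈ 3.0000.
⌊d/(2d−n)⌋ = 3.
Plotkin bound: M ≤ 2·3 = 6.
Given |C| = 12, check: VIOLATED.
This |C| is above the Plotkin bound, so no binary code with n = 10, d = 6 and 12 codewords exists.


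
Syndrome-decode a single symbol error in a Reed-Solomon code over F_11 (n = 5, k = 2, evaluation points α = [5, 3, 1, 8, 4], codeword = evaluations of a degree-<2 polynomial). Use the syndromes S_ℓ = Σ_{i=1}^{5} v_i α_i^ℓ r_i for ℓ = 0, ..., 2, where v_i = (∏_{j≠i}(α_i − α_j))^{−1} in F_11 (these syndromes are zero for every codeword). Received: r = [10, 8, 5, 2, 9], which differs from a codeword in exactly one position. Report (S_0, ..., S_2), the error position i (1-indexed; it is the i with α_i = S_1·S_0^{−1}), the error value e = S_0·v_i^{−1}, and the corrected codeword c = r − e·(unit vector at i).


S = (7, 7, 7), error at position 3, error magnitude e = 10, c = [10, 8, 6, 2, 9].

Step 1: column multipliers v_i = (∏_{j≠i}(α_i − α_j))^{−1} mod 11.
  i = 1 (α = 5): (5−3)(5−1)(5−8)(5−4) = 2·4·(−3)·1 = −24 ≡ 9, so v_1 = 9^{−1} = 5 (mod 11).
  i = 2 (α = 3): (3−5)(3−1)(3−8)(3−4) = (−2)·2·(−5)·(−1) = −20 ≡ 2, so v_2 = 2^{−1} = 6 (mod 11).
  i = 3 (α = 1): (1−5)(1−3)(1−8)(1−4) = (−4)·(−2)·(−7)·(−3) = 168 ≡ 3, so v_3 = 3^{−1} = 4 (mod 11).
  i = 4 (α = 8): (8−5)(8−3)(8−1)(8−4) = 3·5·7·4 = 420 ≡ 2, so v_4 = 2^{−1} = 6 (mod 11).
  i = 5 (α = 4): (4−5)(4−3)(4−1)(4−8) = (−1)·1·3·(−4) = 12 ≡ 1, so v_5 = 1^{−1} = 1 (mod 11).
  v = [5, 6, 4, 6, 1].
Step 2: syndromes of r = [10, 8, 5, 2, 9] (all sums mod 11).
  S_0 = Σ v_i r_i = 5·10 + 6·8 + 4·5 + 6·2 + 1·9 = 139 ≡ 7.
  S_1 = Σ v_i α_i r_i = 5·5·10 + 6·3·8 + 4·1·5 + 6·8·2 + 1·4·9 = 546 ≡ 7.
  α_i^2 mod 11 = [3, 9, 1, 9, 5].
  S_2 = Σ v_i α_i^2 r_i = 5·3·10 + 6·9·8 + 4·1·5 + 6·9·2 + 1·5·9 = 755 ≡ 7.
  S = (7, 7, 7) ≠ 0, so r is not a codeword (an error is present).
Step 3: locate the error. For a single error e at position i, S_ℓ = v_i·e·α_i^ℓ, so α_err = S_1/S_0.
  S_0^{−1} = 7^{−1} = 8 (mod 11), so α_err = 7·8 = 56 ≡ 1 = α_3. Error position i = 3.
  Consistency check: S_2/S_1 = 7·8 = 56 ≡ 1 = α_err ✓ (single-error assumption holds).
Step 4: error magnitude e = S_0/v_3 = S_0·∏_{j≠3}(α_3 − α_j) = 7·3 = 21 ≡ 10 (mod 11).
Step 5: correct position 3: c_3 = r_3 − e = 5 − 10 ≡ 6 (mod 11). Hence c = [10, 8, 6, 2, 9].
  Check: interpolating c through the α_i gives m(x) = 5 + 1·x (degree < 2) with m(α_i) = c_i for every i, so c is indeed a codeword.


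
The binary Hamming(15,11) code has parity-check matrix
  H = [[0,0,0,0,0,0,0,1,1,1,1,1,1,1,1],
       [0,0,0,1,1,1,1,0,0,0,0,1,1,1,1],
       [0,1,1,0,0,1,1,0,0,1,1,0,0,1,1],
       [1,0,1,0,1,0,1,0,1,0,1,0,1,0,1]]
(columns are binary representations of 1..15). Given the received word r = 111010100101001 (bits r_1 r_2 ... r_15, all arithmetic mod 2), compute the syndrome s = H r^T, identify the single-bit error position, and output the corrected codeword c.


s = (1, 0, 1, 1)^T, error position = 11, corrected codeword c = 111010100111001

Compute s = H r^T mod 2 one row at a time:
  s_1 = 0 + 0 + 1 + 0 + 1 + 0 + 0 + 1 = 3 ≡ 1 (mod 2).
  s_2 = 0 + 1 + 0 + 1 + 1 + 0 + 0 + 1 = 4 ≡ 0 (mod 2).
  s_3 = 1 + 1 + 0 + 1 + 1 + 0 + 0 + 1 = 5 ≡ 1 (mod 2).
  s_4 = 1 + 1 + 1 + 1 + 0 + 0 + 0 + 1 = 5 ≡ 1 (mod 2).
s = (1, 0, 1, 1)^T — this equals column 11 of H (binary 1011), so error is at position 11.
Correct: flip bit 11 of r = 111010100101001 to get c = 111010100111001.


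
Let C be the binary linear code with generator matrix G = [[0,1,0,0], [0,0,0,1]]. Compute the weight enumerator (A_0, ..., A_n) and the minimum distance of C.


Weight distribution: A_0 = 1, A_1 = 2, A_2 = 1. Minimum distance d = 1.

Enumerate all 2^2 = 4 messages m ∈ F_2^2.
For each, compute codeword c = mG in F_2^4, then tally its weight.
  m = 00 → c = 0000, weight = 0.
  m = 10 → c = 0100, weight = 1.
  m = 01 → c = 0001, weight = 1.
  m = 11 → c = 0101, weight = 2.
Tally weights:
  weight 0: 1 codewords.
  weight 1: 2 codewords.
  weight 2: 1 codewords.
Minimum distance d = smallest w > 0 with A_w > 0 = 1.
Sanity: Σ A_w = 4 = 2^2 = 4 ✓.


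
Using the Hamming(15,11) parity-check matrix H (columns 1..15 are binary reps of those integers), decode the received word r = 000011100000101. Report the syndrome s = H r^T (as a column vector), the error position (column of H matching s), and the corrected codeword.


s = (0, 1, 1, 0)^T, error position = 6, corrected codeword c = 000010100000101

Compute s = H r^T mod 2 one row at a time:
  s_1 = 0 + 0 + 0 + 0 + 0 + 1 + 0 + 1 = 2 ≡ 0 (mod 2).
  s_2 = 0 + 1 + 1 + 1 + 0 + 1 + 0 + 1 = 5 ≡ 1 (mod 2).
  s_3 = 0 + 0 + 1 + 1 + 0 + 0 + 0 + 1 = 3 ≡ 1 (mod 2).
  s_4 = 0 + 0 + 1 + 1 + 0 + 0 + 1 + 1 = 4 ≡ 0 (mod 2).
s = (0, 1, 1, 0)^T — this equals column 6 of H (binary 0110), so error is at position 6.
Correct: flip bit 6 of r = 000011100000101 to get c = 000010100000101.


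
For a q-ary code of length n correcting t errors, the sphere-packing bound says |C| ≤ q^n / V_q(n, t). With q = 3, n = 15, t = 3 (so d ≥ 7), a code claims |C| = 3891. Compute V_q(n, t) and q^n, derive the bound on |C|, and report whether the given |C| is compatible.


V_q(n, t) = 4091, q^n = 14348907, Hamming bound = 3507, |C| = 3891 > bound (violated).

Step 1: Compute V_q(n, t) = Σ_{j=0}^3 C(n, j) (q−1)^j.
  j = 0: C(15,0)·(2)^0 = 1·1 = 1.
  j = 1: C(15,1)·(2)^1 = 15·2 = 30.
  j = 2: C(15,2)·(2)^2 = 105·4 = 420.
  j = 3: C(15,3)·(2)^3 = 455·8 = 3640.
  V_q(n, t) = 1 + 30 + 420 + 3640 = 4091.
Step 2: q^n = 3^15 = 14348907.
Step 3: Hamming bound ⌊q^n / V_q(n,t)⌋ = ⌊14348907/4091⌋ = 3507.
Step 4: Compare |C| = 3891 to 3507: violated.
The claimed |C| lies above the Hamming bound, so no 3-ary code of length 15 with d ≥ 7 can have 3891 codewords.


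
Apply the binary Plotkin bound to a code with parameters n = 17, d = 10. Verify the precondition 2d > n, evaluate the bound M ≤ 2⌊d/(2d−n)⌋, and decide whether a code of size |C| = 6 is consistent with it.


Plotkin bound M ≤ 6; given |C| = 6 ≤ bound (satisfied).

Check applicability: 2d = 20, n = 17.
2d − n = 3 > 0, so Plotkin applies.
Compute d/(2d−n) = 10/3 ≈ 3.3333.
⌊d/(2d−n)⌋ = 3.
Plotkin bound: M ≤ 2·3 = 6.
Given |C| = 6, check: satisfied.
This |C| is at the Plotkin bound.


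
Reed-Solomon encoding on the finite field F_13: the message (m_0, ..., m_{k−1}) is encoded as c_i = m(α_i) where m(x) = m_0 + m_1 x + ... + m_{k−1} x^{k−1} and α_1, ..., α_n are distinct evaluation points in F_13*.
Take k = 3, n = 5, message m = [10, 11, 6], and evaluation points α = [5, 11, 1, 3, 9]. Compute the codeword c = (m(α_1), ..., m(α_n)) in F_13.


c = [7, 12, 1, 6, 10]

Message polynomial: m(x) = 10 + 11·x + 6·x^2 (mod 13).
For each evaluation point α_i, compute m(α_i) mod 13:
  α_1 = 5: Horner steps 6 → 2 → 7, so m(5) = 7.
  α_2 = 11: Horner steps 6 → 12 → 12, so m(11) = 12.
  α_3 = 1: Horner steps 6 → 4 → 1, so m(1) = 1.
  α_4 = 3: Horner steps 6 → 3 → 6, so m(3) = 6.
  α_5 = 9: Horner steps 6 → 0 → 10, so m(9) = 10.
Codeword c = [7, 12, 1, 6, 10] ∈ F_13^5.


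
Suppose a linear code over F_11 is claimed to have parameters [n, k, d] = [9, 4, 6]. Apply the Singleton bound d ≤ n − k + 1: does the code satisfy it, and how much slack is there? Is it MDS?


Singleton RHS = n − k + 1 = 6, slack = 0, bound satisfied, MDS.

Singleton bound: d ≤ n − k + 1.
Here n = 9, k = 4, so n − k + 1 = 6.
Given d = 6, check d ≤ 6: YES.
Slack = (n − k + 1) − d = 0.
The code is MDS (slack = 0).
Description: the claimed parameters are [9, 4, 6]_11; such a code would be MDS (meets Singleton bound).


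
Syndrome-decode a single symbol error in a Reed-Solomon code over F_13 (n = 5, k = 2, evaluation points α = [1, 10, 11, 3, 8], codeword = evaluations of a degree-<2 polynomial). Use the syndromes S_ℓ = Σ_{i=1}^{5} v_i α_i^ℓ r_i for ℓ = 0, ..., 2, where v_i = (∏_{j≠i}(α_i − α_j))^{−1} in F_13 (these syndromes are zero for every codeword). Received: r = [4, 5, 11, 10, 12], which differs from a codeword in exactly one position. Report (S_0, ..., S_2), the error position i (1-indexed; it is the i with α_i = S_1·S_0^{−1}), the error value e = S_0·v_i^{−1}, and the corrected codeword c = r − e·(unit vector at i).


S = (7, 12, 2), error at position 3, error magnitude e = 3, c = [4, 5, 8, 10, 12].

Step 1: column multipliers v_i = (∏_{j≠i}(α_i − α_j))^{−1} mod 13.
  i = 1 (α = 1): (1−10)(1−11)(1−3)(1−8) = (−9)·(−10)·(−2)·(−7) = 1260 ≡ 12, so v_1 = 12^{−1} = 12 (mod 13).
  i = 2 (α = 10): (10−1)(10−11)(10−3)(10−8) = 9·(−1)·7·2 = −126 ≡ 4, so v_2 = 4^{−1} = 10 (mod 13).
  i = 3 (α = 11): (11−1)(11−10)(11−3)(11−8) = 10·1·8·3 = 240 ≡ 6, so v_3 = 6^{−1} = 11 (mod 13).
  i = 4 (α = 3): (3−1)(3−10)(3−11)(3−8) = 2·(−7)·(−8)·(−5) = −560 ≡ 12, so v_4 = 12^{−1} = 12 (mod 13).
  i = 5 (α = 8): (8−1)(8−10)(8−11)(8−3) = 7·(−2)·(−3)·5 = 210 ≡ 2, so v_5 = 2^{−1} = 7 (mod 13).
  v = [12, 10, 11, 12, 7].
Step 2: syndromes of r = [4, 5, 11, 10, 12] (all sums mod 13).
  S_0 = Σ v_i r_i = 12·4 + 10·5 + 11·11 + 12·10 + 7·12 = 423 ≡ 7.
  S_1 = Σ v_i α_i r_i = 12·1·4 + 10·10·5 + 11·11·11 + 12·3·10 + 7·8·12 = 2911 ≡ 12.
  α_i^2 mod 13 = [1, 9, 4, 9, 12].
  S_2 = Σ v_i α_i^2 r_i = 12·1·4 + 10·9·5 + 11·4·11 + 12·9·10 + 7·12·12 = 3070 ≡ 2.
  S = (7, 12, 2) ≠ 0, so r is not a codeword (an error is present).
Step 3: locate the error. For a single error e at position i, S_ℓ = v_i·e·α_i^ℓ, so α_err = S_1/S_0.
  S_0^{−1} = 7^{−1} = 2 (mod 13), so α_err = 12·2 = 24 ≡ 11 = α_3. Error position i = 3.
  Consistency check: S_2/S_1 = 2·12 = 24 ≡ 11 = α_err ✓ (single-error assumption holds).
Step 4: error magnitude e = S_0/v_3 = S_0·∏_{j≠3}(α_3 − α_j) = 7·6 = 42 ≡ 3 (mod 13).
Step 5: correct position 3: c_3 = r_3 − e = 11 − 3 ≡ 8 (mod 13). Hence c = [4, 5, 8, 10, 12].
  Check: interpolating c through the α_i gives m(x) = 1 + 3·x (degree < 2) with m(α_i) = c_i for every i, so c is indeed a codeword.


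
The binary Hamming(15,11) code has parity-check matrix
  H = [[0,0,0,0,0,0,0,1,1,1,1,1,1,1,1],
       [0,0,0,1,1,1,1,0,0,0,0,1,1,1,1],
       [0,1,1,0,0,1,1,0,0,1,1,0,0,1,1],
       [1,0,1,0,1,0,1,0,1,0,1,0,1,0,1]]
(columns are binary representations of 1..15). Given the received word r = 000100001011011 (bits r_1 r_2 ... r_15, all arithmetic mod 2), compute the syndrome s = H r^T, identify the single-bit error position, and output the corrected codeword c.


s = (1, 0, 1, 1)^T, error position = 11, corrected codeword c = 000100001001011

Compute s = H r^T mod 2 one row at a time:
  s_1 = 0 + 1 + 0 + 1 + 1 + 0 + 1 + 1 = 5 ≡ 1 (mod 2).
  s_2 = 1 + 0 + 0 + 0 + 1 + 0 + 1 + 1 = 4 ≡ 0 (mod 2).
  s_3 = 0 + 0 + 0 + 0 + 0 + 1 + 1 + 1 = 3 ≡ 1 (mod 2).
  s_4 = 0 + 0 + 0 + 0 + 1 + 1 + 0 + 1 = 3 ≡ 1 (mod 2).
s = (1, 0, 1, 1)^T — this equals column 11 of H (binary 1011), so error is at position 11.
Correct: flip bit 11 of r = 000100001011011 to get c = 000100001001011.


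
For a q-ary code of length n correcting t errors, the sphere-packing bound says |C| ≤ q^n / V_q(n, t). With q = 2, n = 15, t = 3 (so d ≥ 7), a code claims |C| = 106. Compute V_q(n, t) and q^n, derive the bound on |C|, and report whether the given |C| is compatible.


V_q(n, t) = 576, q^n = 32768, Hamming bound = 56, |C| = 106 > bound (violated).

Step 1: Compute V_q(n, t) = Σ_{j=0}^3 C(n, j) (q−1)^j.
  j = 0: C(15,0)·(1)^0 = 1·1 = 1.
  j = 1: C(15,1)·(1)^1 = 15·1 = 15.
  j = 2: C(15,2)·(1)^2 = 105·1 = 105.
  j = 3: C(15,3)·(1)^3 = 455·1 = 455.
  V_q(n, t) = 1 + 15 + 105 + 455 = 576.
Step 2: q^n = 2^15 = 32768.
Step 3: Hamming bound ⌊q^n / V_q(n,t)⌋ = ⌊32768/576⌋ = 56.
Step 4: Compare |C| = 106 to 56: violated.
The claimed |C| lies above the Hamming bound, so no 2-ary code of length 15 with d ≥ 7 can have 106 codewords.


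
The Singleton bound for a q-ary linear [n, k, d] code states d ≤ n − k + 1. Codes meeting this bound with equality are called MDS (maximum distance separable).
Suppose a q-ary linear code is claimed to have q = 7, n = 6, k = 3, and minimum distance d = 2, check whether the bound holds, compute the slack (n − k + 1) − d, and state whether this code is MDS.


Singleton RHS = n − k + 1 = 4, slack = 2, bound satisfied, not MDS.

Singleton bound: d ≤ n − k + 1.
Here n = 6, k = 3, so n − k + 1 = 4.
Given d = 2, check d ≤ 4: YES.
Slack = (n − k + 1) − d = 2.
The code is NOT MDS (slack = 2 > 0).
Description: the claimed parameters are [6, 3, 2]_7; such a code would be non-MDS.


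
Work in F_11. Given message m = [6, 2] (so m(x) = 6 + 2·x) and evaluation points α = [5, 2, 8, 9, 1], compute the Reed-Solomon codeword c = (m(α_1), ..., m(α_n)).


c = [5, 10, 0, 2, 8]

Message polynomial: m(x) = 6 + 2·x (mod 11).
For each evaluation point α_i, compute m(α_i) mod 11:
  α_1 = 5: Horner steps 2 → 5, so m(5) = 5.
  α_2 = 2: Horner steps 2 → 10, so m(2) = 10.
  α_3 = 8: Horner steps 2 → 0, so m(8) = 0.
  α_4 = 9: Horner steps 2 → 2, so m(9) = 2.
  α_5 = 1: Horner steps 2 → 8, so m(1) = 8.
Codeword c = [5, 10, 0, 2, 8] ∈ F_11^5.


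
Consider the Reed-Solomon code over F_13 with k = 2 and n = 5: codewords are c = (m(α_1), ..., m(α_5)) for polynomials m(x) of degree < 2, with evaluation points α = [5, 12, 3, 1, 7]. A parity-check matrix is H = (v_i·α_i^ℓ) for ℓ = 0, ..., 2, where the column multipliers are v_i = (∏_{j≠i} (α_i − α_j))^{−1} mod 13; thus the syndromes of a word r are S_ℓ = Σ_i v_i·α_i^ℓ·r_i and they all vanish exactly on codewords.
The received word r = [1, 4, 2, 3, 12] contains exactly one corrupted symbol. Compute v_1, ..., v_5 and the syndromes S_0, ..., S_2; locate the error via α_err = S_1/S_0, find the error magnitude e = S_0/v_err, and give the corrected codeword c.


S = (11, 12, 6), error at position 5, error magnitude e = 12, c = [1, 4, 2, 3, 0].

Step 1: column multipliers v_i = (∏_{j≠i}(α_i − α_j))^{−1} mod 13.
  i = 1 (α = 5): (5−12)(5−3)(5−1)(5−7) = (−7)·2·4·(−2) = 112 ≡ 8, so v_1 = 8^{−1} = 5 (mod 13).
  i = 2 (α = 12): (12−5)(12−3)(12−1)(12−7) = 7·9·11·5 = 3465 ≡ 7, so v_2 = 7^{−1} = 2 (mod 13).
  i = 3 (α = 3): (3−5)(3−12)(3−1)(3−7) = (−2)·(−9)·2·(−4) = −144 ≡ 12, so v_3 = 12^{−1} = 12 (mod 13).
  i = 4 (α = 1): (1−5)(1−12)(1−3)(1−7) = (−4)·(−11)·(−2)·(−6) = 528 ≡ 8, so v_4 = 8^{−1} = 5 (mod 13).
  i = 5 (α = 7): (7−5)(7−12)(7−3)(7−1) = 2·(−5)·4·6 = −240 ≡ 7, so v_5 = 7^{−1} = 2 (mod 13).
  v = [5, 2, 12, 5, 2].
Step 2: syndromes of r = [1, 4, 2, 3, 12] (all sums mod 13).
  S_0 = Σ v_i r_i = 5·1 + 2·4 + 12·2 + 5·3 + 2·12 = 76 ≡ 11.
  S_1 = Σ v_i α_i r_i = 5·5·1 + 2·12·4 + 12·3·2 + 5·1·3 + 2·7·12 = 376 ≡ 12.
  α_i^2 mod 13 = [12, 1, 9, 1, 10].
  S_2 = Σ v_i α_i^2 r_i = 5·12·1 + 2·1·4 + 12·9·2 + 5·1·3 + 2·10·12 = 539 ≡ 6.
  S = (11, 12, 6) ≠ 0, so r is not a codeword (an error is present).
Step 3: locate the error. For a single error e at position i, S_ℓ = v_i·e·α_i^ℓ, so α_err = S_1/S_0.
  S_0^{−1} = 11^{−1} = 6 (mod 13), so α_err = 12·6 = 72 ≡ 7 = α_5. Error position i = 5.
  Consistency check: S_2/S_1 = 6·12 = 72 ≡ 7 = α_err ✓ (single-error assumption holds).
Step 4: error magnitude e = S_0/v_5 = S_0·∏_{j≠5}(α_5 − α_j) = 11·7 = 77 ≡ 12 (mod 13).
Step 5: correct position 5: c_5 = r_5 − e = 12 − 12 ≡ 0 (mod 13). Hence c = [1, 4, 2, 3, 0].
  Check: interpolating c through the α_i gives m(x) = 10 + 6·x (degree < 2) with m(α_i) = c_i for every i, so c is indeed a codeword.


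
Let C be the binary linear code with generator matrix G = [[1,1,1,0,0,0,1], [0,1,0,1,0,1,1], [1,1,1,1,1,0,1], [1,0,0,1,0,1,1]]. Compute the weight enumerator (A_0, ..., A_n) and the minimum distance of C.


Weight distribution: A_0 = 1, A_2 = 3, A_4 = 11, A_6 = 1. Minimum distance d = 2.

Enumerate all 2^4 = 16 messages m ∈ F_2^4.
For each, compute codeword c = mG in F_2^7, then tally its weight.
  m = 0000 → c = 0000000, weight = 0.
  m = 1000 → c = 1110001, weight = 4.
  m = 0100 → c = 0101011, weight = 4.
  m = 1100 → c = 1011010, weight = 4.
  m = 0010 → c = 1111101, weight = 6.
  m = 1010 → c = 0001100, weight = 2.
  m = 0110 → c = 1010110, weight = 4.
  m = 1110 → c = 0100111, weight = 4.
  m = 0001 → c = 1001011, weight = 4.
  m = 1001 → c = 0111010, weight = 4.
  m = 0101 → c = 1100000, weight = 2.
  m = 1101 → c = 0010001, weight = 2.
  m = 0011 → c = 0110110, weight = 4.
  m = 1011 → c = 1000111, weight = 4.
  m = 0111 → c = 0011101, weight = 4.
  m = 1111 → c = 1101100, weight = 4.
Tally weights:
  weight 0: 1 codewords.
  weight 2: 3 codewords.
  weight 4: 11 codewords.
  weight 6: 1 codewords.
Minimum distance d = smallest w > 0 with A_w > 0 = 2.
Sanity: Σ A_w = 16 = 2^4 = 16 ✓.


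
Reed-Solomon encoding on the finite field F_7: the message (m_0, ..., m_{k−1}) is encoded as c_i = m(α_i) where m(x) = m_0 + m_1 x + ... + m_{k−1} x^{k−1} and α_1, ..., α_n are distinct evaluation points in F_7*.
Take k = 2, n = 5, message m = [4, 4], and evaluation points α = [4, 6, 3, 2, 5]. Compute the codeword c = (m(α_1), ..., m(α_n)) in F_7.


c = [6, 0, 2, 5, 3]

Message polynomial: m(x) = 4 + 4·x (mod 7).
For each evaluation point α_i, compute m(α_i) mod 7:
  α_1 = 4: Horner steps 4 → 6, so m(4) = 6.
  α_2 = 6: Horner steps 4 → 0, so m(6) = 0.
  α_3 = 3: Horner steps 4 → 2, so m(3) = 2.
  α_4 = 2: Horner steps 4 → 5, so m(2) = 5.
  α_5 = 5: Horner steps 4 → 3, so m(5) = 3.
Codeword c = [6, 0, 2, 5, 3] ∈ F_7^5.


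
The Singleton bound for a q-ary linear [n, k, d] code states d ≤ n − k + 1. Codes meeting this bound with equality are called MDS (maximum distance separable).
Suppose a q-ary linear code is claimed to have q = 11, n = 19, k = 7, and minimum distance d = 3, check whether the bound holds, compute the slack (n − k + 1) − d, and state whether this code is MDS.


Singleton RHS = n − k + 1 = 13, slack = 10, bound satisfied, not MDS.

Singleton bound: d ≤ n − k + 1.
Here n = 19, k = 7, so n − k + 1 = 13.
Given d = 3, check d ≤ 13: YES.
Slack = (n − k + 1) − d = 10.
The code is NOT MDS (slack = 10 > 0).
Description: the claimed parameters are [19, 7, 3]_11; such a code would be non-MDS.


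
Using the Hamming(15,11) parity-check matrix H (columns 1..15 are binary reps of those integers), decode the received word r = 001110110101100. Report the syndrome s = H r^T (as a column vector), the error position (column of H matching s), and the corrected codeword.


s = (0, 1, 1, 0)^T, error position = 6, corrected codeword c = 001111110101100

Compute s = H r^T mod 2 one row at a time:
  s_1 = 1 + 0 + 1 + 0 + 1 + 1 + 0 + 0 = 4 ≡ 0 (mod 2).
  s_2 = 1 + 1 + 0 + 1 + 1 + 1 + 0 + 0 = 5 ≡ 1 (mod 2).
  s_3 = 0 + 1 + 0 + 1 + 1 + 0 + 0 + 0 = 3 ≡ 1 (mod 2).
  s_4 = 0 + 1 + 1 + 1 + 0 + 0 + 1 + 0 = 4 ≡ 0 (mod 2).
s = (0, 1, 1, 0)^T — this equals column 6 of H (binary 0110), so error is at position 6.
Correct: flip bit 6 of r = 001110110101100 to get c = 001111110101100.


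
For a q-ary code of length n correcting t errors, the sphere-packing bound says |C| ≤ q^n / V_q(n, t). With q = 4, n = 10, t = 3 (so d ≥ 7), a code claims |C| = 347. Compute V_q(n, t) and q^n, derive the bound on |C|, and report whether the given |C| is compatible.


V_q(n, t) = 3676, q^n = 1048576, Hamming bound = 285, |C| = 347 > bound (violated).

Step 1: Compute V_q(n, t) = Σ_{j=0}^3 C(n, j) (q−1)^j.
  j = 0: C(10,0)·(3)^0 = 1·1 = 1.
  j = 1: C(10,1)·(3)^1 = 10·3 = 30.
  j = 2: C(10,2)·(3)^2 = 45·9 = 405.
  j = 3: C(10,3)·(3)^3 = 120·27 = 3240.
  V_q(n, t) = 1 + 30 + 405 + 3240 = 3676.
Step 2: q^n = 4^10 = 1048576.
Step 3: Hamming bound ⌊q^n / V_q(n,t)⌋ = ⌊1048576/3676⌋ = 285.
Step 4: Compare |C| = 347 to 285: violated.
The claimed |C| lies above the Hamming bound, so no 4-ary code of length 10 with d ≥ 7 can have 347 codewords.


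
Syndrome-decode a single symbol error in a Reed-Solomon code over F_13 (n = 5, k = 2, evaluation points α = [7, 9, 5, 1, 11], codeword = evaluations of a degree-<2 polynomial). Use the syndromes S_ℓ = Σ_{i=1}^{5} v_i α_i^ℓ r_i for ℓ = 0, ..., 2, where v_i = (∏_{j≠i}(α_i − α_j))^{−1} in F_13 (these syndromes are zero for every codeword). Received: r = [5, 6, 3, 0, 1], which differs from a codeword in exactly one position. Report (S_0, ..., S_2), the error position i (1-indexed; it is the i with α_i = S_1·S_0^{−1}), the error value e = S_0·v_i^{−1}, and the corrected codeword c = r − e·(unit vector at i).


S = (4, 2, 1), error at position 1, error magnitude e = 7, c = [11, 6, 3, 0, 1].

Step 1: column multipliers v_i = (∏_{j≠i}(α_i − α_j))^{−1} mod 13.
  i = 1 (α = 7): (7−9)(7−5)(7−1)(7−11) = (−2)·2·6·(−4) = 96 ≡ 5, so v_1 = 5^{−1} = 8 (mod 13).
  i = 2 (α = 9): (9−7)(9−5)(9−1)(9−11) = 2·4·8·(−2) = −128 ≡ 2, so v_2 = 2^{−1} = 7 (mod 13).
  i = 3 (α = 5): (5−7)(5−9)(5−1)(5−11) = (−2)·(−4)·4·(−6) = −192 ≡ 3, so v_3 = 3^{−1} = 9 (mod 13).
  i = 4 (α = 1): (1−7)(1−9)(1−5)(1−11) = (−6)·(−8)·(−4)·(−10) = 1920 ≡ 9, so v_4 = 9^{−1} = 3 (mod 13).
  i = 5 (α = 11): (11−7)(11−9)(11−5)(11−1) = 4·2·6·10 = 480 ≡ 12, so v_5 = 12^{−1} = 12 (mod 13).
  v = [8, 7, 9, 3, 12].
Step 2: syndromes of r = [5, 6, 3, 0, 1] (all sums mod 13).
  S_0 = Σ v_i r_i = 8·5 + 7·6 + 9·3 + 3·0 + 12·1 = 121 ≡ 4.
  S_1 = Σ v_i α_i r_i = 8·7·5 + 7·9·6 + 9·5·3 + 3·1·0 + 12·11·1 = 925 ≡ 2.
  α_i^2 mod 13 = [10, 3, 12, 1, 4].
  S_2 = Σ v_i α_i^2 r_i = 8·10·5 + 7·3·6 + 9·12·3 + 3·1·0 + 12·4·1 = 898 ≡ 1.
  S = (4, 2, 1) ≠ 0, so r is not a codeword (an error is present).
Step 3: locate the error. For a single error e at position i, S_ℓ = v_i·e·α_i^ℓ, so α_err = S_1/S_0.
  S_0^{−1} = 4^{−1} = 10 (mod 13), so α_err = 2·10 = 20 ≡ 7 = α_1. Error position i = 1.
  Consistency check: S_2/S_1 = 1·7 = 7 ≡ 7 = α_err ✓ (single-error assumption holds).
Step 4: error magnitude e = S_0/v_1 = S_0·∏_{j≠1}(α_1 − α_j) = 4·5 = 20 ≡ 7 (mod 13).
Step 5: correct position 1: c_1 = r_1 − e = 5 − 7 ≡ 11 (mod 13). Hence c = [11, 6, 3, 0, 1].
  Check: interpolating c through the α_i gives m(x) = 9 + 4·x (degree < 2) with m(α_i) = c_i for every i, so c is indeed a codeword.
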